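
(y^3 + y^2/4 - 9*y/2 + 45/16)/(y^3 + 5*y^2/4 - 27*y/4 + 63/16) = (2*y + 5)/(2*y + 7)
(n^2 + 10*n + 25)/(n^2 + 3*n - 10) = (n + 5)/(n - 2)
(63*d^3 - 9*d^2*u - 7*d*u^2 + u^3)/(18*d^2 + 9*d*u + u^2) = (21*d^2 - 10*d*u + u^2)/(6*d + u)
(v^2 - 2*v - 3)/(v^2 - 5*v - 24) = (-v^2 + 2*v + 3)/(-v^2 + 5*v + 24)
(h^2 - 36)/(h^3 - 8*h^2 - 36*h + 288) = 1/(h - 8)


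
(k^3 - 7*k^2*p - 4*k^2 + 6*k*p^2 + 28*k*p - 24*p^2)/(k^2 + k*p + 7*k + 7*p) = (k^3 - 7*k^2*p - 4*k^2 + 6*k*p^2 + 28*k*p - 24*p^2)/(k^2 + k*p + 7*k + 7*p)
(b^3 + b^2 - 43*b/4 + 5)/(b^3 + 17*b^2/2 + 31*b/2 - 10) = (b - 5/2)/(b + 5)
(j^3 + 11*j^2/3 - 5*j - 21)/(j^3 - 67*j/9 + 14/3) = 3*(j + 3)/(3*j - 2)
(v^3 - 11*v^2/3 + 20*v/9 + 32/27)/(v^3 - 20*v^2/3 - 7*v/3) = (v^2 - 4*v + 32/9)/(v*(v - 7))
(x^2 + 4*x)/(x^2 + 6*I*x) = (x + 4)/(x + 6*I)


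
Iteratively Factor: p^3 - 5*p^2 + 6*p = (p - 2)*(p^2 - 3*p) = p*(p - 2)*(p - 3)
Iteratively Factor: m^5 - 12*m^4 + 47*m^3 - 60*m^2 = (m - 4)*(m^4 - 8*m^3 + 15*m^2) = m*(m - 4)*(m^3 - 8*m^2 + 15*m) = m^2*(m - 4)*(m^2 - 8*m + 15) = m^2*(m - 4)*(m - 3)*(m - 5)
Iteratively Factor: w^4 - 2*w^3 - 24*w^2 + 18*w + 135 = (w - 5)*(w^3 + 3*w^2 - 9*w - 27) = (w - 5)*(w - 3)*(w^2 + 6*w + 9) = (w - 5)*(w - 3)*(w + 3)*(w + 3)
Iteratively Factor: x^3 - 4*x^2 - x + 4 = (x - 1)*(x^2 - 3*x - 4) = (x - 1)*(x + 1)*(x - 4)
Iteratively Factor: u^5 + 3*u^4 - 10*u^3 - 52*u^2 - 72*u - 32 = (u + 2)*(u^4 + u^3 - 12*u^2 - 28*u - 16) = (u + 2)^2*(u^3 - u^2 - 10*u - 8) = (u - 4)*(u + 2)^2*(u^2 + 3*u + 2) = (u - 4)*(u + 2)^3*(u + 1)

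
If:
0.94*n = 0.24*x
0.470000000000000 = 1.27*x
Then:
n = 0.09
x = 0.37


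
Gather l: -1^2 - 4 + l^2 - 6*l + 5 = l^2 - 6*l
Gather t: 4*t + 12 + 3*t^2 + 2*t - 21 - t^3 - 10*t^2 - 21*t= -t^3 - 7*t^2 - 15*t - 9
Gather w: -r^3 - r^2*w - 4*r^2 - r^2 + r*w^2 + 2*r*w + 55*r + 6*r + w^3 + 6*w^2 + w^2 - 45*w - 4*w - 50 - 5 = -r^3 - 5*r^2 + 61*r + w^3 + w^2*(r + 7) + w*(-r^2 + 2*r - 49) - 55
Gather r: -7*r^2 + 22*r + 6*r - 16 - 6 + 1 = -7*r^2 + 28*r - 21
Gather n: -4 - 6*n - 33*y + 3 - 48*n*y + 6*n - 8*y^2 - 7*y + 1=-48*n*y - 8*y^2 - 40*y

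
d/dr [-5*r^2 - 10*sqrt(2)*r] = -10*r - 10*sqrt(2)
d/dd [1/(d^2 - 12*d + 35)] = 2*(6 - d)/(d^2 - 12*d + 35)^2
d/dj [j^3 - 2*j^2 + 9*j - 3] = 3*j^2 - 4*j + 9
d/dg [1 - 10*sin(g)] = -10*cos(g)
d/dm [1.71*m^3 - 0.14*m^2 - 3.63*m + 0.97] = 5.13*m^2 - 0.28*m - 3.63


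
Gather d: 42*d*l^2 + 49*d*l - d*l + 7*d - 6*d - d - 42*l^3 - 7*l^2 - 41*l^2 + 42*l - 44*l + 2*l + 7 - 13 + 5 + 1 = d*(42*l^2 + 48*l) - 42*l^3 - 48*l^2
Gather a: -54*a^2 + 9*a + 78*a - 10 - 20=-54*a^2 + 87*a - 30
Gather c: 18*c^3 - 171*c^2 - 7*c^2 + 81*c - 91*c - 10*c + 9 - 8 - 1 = 18*c^3 - 178*c^2 - 20*c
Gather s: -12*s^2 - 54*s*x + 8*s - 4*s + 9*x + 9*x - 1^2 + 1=-12*s^2 + s*(4 - 54*x) + 18*x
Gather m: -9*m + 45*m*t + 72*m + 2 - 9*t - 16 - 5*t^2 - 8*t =m*(45*t + 63) - 5*t^2 - 17*t - 14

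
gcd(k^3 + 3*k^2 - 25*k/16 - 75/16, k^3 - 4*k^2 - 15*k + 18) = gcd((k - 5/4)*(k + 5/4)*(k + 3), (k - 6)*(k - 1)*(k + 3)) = k + 3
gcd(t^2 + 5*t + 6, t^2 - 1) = 1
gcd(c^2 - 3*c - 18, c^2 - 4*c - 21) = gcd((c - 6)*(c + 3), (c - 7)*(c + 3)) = c + 3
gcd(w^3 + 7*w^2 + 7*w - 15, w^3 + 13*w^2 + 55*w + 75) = w^2 + 8*w + 15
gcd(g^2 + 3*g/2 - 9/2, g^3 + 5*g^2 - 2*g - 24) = g + 3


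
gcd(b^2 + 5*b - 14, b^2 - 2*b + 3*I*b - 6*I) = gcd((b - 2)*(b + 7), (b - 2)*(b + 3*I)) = b - 2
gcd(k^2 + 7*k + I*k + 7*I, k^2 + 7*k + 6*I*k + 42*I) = k + 7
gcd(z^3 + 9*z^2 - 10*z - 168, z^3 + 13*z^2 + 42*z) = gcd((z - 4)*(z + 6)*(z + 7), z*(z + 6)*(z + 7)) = z^2 + 13*z + 42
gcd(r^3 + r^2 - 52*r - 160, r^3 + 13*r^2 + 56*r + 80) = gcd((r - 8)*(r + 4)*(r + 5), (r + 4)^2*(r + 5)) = r^2 + 9*r + 20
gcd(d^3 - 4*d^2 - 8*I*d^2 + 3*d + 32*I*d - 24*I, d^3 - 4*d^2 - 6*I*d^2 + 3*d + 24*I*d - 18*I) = d^2 - 4*d + 3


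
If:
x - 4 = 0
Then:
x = 4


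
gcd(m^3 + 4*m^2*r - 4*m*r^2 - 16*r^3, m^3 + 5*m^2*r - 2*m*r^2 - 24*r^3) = -m^2 - 2*m*r + 8*r^2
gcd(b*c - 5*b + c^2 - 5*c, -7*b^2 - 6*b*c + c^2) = b + c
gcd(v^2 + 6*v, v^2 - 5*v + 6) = 1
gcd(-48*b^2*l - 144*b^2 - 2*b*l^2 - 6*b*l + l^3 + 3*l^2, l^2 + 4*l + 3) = l + 3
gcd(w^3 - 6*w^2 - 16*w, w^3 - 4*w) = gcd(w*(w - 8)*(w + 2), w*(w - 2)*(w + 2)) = w^2 + 2*w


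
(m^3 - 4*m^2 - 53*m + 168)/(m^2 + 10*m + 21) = (m^2 - 11*m + 24)/(m + 3)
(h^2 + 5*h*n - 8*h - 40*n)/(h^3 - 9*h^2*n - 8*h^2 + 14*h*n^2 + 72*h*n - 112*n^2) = (h + 5*n)/(h^2 - 9*h*n + 14*n^2)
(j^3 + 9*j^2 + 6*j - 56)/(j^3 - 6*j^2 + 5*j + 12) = (j^3 + 9*j^2 + 6*j - 56)/(j^3 - 6*j^2 + 5*j + 12)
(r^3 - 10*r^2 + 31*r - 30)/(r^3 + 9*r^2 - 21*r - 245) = (r^2 - 5*r + 6)/(r^2 + 14*r + 49)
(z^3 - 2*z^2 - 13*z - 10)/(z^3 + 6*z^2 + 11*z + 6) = (z - 5)/(z + 3)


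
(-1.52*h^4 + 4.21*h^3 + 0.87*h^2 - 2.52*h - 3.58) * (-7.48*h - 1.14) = 11.3696*h^5 - 29.758*h^4 - 11.307*h^3 + 17.8578*h^2 + 29.6512*h + 4.0812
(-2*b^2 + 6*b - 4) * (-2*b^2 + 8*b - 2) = 4*b^4 - 28*b^3 + 60*b^2 - 44*b + 8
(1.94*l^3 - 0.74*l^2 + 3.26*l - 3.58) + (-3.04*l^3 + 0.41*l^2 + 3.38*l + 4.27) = -1.1*l^3 - 0.33*l^2 + 6.64*l + 0.69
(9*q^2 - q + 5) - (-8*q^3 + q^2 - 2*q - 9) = 8*q^3 + 8*q^2 + q + 14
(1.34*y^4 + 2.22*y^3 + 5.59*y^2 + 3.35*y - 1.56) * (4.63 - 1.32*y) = -1.7688*y^5 + 3.2738*y^4 + 2.8998*y^3 + 21.4597*y^2 + 17.5697*y - 7.2228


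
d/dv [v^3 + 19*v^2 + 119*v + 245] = 3*v^2 + 38*v + 119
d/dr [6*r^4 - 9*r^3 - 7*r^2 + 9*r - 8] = 24*r^3 - 27*r^2 - 14*r + 9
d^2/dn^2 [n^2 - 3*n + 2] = 2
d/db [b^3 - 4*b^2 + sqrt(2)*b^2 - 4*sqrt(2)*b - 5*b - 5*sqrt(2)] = 3*b^2 - 8*b + 2*sqrt(2)*b - 4*sqrt(2) - 5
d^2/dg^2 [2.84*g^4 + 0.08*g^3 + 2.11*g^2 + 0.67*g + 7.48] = 34.08*g^2 + 0.48*g + 4.22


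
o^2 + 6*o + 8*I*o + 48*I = (o + 6)*(o + 8*I)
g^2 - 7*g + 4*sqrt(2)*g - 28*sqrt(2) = (g - 7)*(g + 4*sqrt(2))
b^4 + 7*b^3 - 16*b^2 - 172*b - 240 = (b - 5)*(b + 2)*(b + 4)*(b + 6)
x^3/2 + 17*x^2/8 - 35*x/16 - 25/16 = (x/2 + 1/4)*(x - 5/4)*(x + 5)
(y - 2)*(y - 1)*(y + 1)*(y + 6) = y^4 + 4*y^3 - 13*y^2 - 4*y + 12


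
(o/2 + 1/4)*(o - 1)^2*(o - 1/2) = o^4/2 - o^3 + 3*o^2/8 + o/4 - 1/8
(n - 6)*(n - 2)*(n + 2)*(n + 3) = n^4 - 3*n^3 - 22*n^2 + 12*n + 72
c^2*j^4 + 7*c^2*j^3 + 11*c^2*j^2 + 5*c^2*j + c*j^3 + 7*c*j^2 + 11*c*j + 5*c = (j + 1)*(j + 5)*(c*j + 1)*(c*j + c)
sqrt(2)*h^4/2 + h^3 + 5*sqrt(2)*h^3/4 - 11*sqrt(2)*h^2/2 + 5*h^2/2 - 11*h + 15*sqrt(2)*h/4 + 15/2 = (h - 3/2)*(h - 1)*(h + 5)*(sqrt(2)*h/2 + 1)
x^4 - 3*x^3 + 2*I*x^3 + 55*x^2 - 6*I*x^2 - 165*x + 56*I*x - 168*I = (x - 3)*(x - 7*I)*(x + I)*(x + 8*I)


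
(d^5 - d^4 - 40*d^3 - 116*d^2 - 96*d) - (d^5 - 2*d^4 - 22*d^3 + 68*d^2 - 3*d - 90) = d^4 - 18*d^3 - 184*d^2 - 93*d + 90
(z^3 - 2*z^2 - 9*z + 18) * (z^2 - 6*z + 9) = z^5 - 8*z^4 + 12*z^3 + 54*z^2 - 189*z + 162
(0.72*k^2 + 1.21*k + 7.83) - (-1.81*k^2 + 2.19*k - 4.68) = 2.53*k^2 - 0.98*k + 12.51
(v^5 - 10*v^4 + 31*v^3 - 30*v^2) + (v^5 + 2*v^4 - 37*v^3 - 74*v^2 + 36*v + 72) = 2*v^5 - 8*v^4 - 6*v^3 - 104*v^2 + 36*v + 72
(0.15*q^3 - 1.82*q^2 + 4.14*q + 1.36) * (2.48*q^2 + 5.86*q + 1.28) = 0.372*q^5 - 3.6346*q^4 - 0.206000000000001*q^3 + 25.3036*q^2 + 13.2688*q + 1.7408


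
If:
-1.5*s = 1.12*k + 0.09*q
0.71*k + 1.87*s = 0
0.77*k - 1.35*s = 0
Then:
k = 0.00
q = 0.00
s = 0.00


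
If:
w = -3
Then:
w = -3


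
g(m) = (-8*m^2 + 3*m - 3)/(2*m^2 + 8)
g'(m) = -4*m*(-8*m^2 + 3*m - 3)/(2*m^2 + 8)^2 + (3 - 16*m)/(2*m^2 + 8) = (-3*m^2 - 58*m + 12)/(2*(m^4 + 8*m^2 + 16))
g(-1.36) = -1.87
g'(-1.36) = 1.25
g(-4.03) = -3.58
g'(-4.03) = 0.24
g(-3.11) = -3.28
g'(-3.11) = 0.44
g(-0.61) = -0.89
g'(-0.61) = 1.21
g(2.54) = -2.25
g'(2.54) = -0.71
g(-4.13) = -3.61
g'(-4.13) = 0.23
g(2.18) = -1.97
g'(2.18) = -0.84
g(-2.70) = -3.07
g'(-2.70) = 0.58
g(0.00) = -0.38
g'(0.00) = 0.38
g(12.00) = -3.78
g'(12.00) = -0.03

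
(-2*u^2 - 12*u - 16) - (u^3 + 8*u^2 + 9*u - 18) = -u^3 - 10*u^2 - 21*u + 2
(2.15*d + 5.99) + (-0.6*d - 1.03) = 1.55*d + 4.96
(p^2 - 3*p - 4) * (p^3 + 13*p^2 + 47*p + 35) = p^5 + 10*p^4 + 4*p^3 - 158*p^2 - 293*p - 140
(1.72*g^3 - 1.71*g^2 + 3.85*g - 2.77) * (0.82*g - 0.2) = 1.4104*g^4 - 1.7462*g^3 + 3.499*g^2 - 3.0414*g + 0.554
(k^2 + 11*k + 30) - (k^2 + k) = 10*k + 30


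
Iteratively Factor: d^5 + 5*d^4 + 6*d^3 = (d)*(d^4 + 5*d^3 + 6*d^2) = d*(d + 3)*(d^3 + 2*d^2) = d^2*(d + 3)*(d^2 + 2*d) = d^3*(d + 3)*(d + 2)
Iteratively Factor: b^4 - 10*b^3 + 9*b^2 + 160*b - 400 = (b - 5)*(b^3 - 5*b^2 - 16*b + 80) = (b - 5)^2*(b^2 - 16) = (b - 5)^2*(b + 4)*(b - 4)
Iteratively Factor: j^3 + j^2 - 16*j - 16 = (j + 1)*(j^2 - 16) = (j - 4)*(j + 1)*(j + 4)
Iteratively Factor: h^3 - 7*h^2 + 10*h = (h - 2)*(h^2 - 5*h) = h*(h - 2)*(h - 5)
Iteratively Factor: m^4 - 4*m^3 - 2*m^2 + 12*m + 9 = (m - 3)*(m^3 - m^2 - 5*m - 3) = (m - 3)*(m + 1)*(m^2 - 2*m - 3) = (m - 3)^2*(m + 1)*(m + 1)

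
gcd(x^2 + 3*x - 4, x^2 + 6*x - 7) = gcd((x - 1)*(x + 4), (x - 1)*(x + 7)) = x - 1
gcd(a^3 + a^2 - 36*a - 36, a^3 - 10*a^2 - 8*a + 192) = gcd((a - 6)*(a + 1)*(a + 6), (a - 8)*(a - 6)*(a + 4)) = a - 6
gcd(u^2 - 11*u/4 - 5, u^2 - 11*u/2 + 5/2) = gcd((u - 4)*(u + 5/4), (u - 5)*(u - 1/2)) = 1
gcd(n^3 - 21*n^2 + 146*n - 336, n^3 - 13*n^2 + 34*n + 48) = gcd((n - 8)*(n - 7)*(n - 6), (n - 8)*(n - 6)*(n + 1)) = n^2 - 14*n + 48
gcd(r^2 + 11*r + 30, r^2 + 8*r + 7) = 1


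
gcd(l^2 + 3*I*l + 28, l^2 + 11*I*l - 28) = l + 7*I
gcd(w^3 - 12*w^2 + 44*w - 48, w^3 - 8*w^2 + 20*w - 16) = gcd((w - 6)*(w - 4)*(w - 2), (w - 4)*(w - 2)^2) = w^2 - 6*w + 8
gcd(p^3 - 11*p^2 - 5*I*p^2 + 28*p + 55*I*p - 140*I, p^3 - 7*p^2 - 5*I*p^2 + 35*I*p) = p^2 + p*(-7 - 5*I) + 35*I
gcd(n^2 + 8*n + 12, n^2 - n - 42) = n + 6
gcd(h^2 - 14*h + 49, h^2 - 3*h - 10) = 1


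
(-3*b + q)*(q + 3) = -3*b*q - 9*b + q^2 + 3*q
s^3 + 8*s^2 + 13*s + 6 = (s + 1)^2*(s + 6)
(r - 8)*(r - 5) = r^2 - 13*r + 40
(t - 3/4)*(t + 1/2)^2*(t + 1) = t^4 + 5*t^3/4 - t^2/4 - 11*t/16 - 3/16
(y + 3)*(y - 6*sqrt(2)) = y^2 - 6*sqrt(2)*y + 3*y - 18*sqrt(2)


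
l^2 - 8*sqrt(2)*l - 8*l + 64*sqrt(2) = (l - 8)*(l - 8*sqrt(2))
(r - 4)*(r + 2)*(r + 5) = r^3 + 3*r^2 - 18*r - 40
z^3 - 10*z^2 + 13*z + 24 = (z - 8)*(z - 3)*(z + 1)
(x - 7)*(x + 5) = x^2 - 2*x - 35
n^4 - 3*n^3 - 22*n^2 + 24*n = n*(n - 6)*(n - 1)*(n + 4)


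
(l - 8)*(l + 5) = l^2 - 3*l - 40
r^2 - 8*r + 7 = (r - 7)*(r - 1)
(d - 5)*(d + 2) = d^2 - 3*d - 10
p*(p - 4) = p^2 - 4*p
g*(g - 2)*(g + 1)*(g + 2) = g^4 + g^3 - 4*g^2 - 4*g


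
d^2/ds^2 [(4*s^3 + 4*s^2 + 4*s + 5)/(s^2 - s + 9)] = 2*(-24*s^3 - 201*s^2 + 849*s + 320)/(s^6 - 3*s^5 + 30*s^4 - 55*s^3 + 270*s^2 - 243*s + 729)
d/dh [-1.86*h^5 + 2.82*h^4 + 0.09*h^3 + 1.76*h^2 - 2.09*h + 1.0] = -9.3*h^4 + 11.28*h^3 + 0.27*h^2 + 3.52*h - 2.09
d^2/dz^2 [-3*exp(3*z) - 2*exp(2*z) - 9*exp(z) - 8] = (-27*exp(2*z) - 8*exp(z) - 9)*exp(z)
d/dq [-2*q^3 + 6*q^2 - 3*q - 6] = -6*q^2 + 12*q - 3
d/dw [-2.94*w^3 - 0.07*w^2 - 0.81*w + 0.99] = -8.82*w^2 - 0.14*w - 0.81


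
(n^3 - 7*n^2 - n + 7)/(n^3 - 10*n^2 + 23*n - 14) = (n + 1)/(n - 2)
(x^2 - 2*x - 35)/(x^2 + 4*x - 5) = (x - 7)/(x - 1)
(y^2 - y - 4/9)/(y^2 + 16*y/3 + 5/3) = (y - 4/3)/(y + 5)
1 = 1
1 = 1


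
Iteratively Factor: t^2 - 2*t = (t)*(t - 2)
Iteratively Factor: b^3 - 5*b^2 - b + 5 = (b - 1)*(b^2 - 4*b - 5) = (b - 5)*(b - 1)*(b + 1)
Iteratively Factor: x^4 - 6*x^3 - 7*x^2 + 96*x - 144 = (x - 4)*(x^3 - 2*x^2 - 15*x + 36) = (x - 4)*(x - 3)*(x^2 + x - 12) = (x - 4)*(x - 3)^2*(x + 4)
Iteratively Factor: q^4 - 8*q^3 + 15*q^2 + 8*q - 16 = (q - 4)*(q^3 - 4*q^2 - q + 4) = (q - 4)*(q + 1)*(q^2 - 5*q + 4) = (q - 4)^2*(q + 1)*(q - 1)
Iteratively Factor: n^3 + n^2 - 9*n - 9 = (n + 1)*(n^2 - 9) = (n + 1)*(n + 3)*(n - 3)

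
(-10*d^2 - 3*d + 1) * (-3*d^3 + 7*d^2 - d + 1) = 30*d^5 - 61*d^4 - 14*d^3 - 4*d + 1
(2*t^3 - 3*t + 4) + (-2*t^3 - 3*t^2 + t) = -3*t^2 - 2*t + 4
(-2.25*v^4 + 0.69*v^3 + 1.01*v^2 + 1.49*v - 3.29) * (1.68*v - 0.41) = -3.78*v^5 + 2.0817*v^4 + 1.4139*v^3 + 2.0891*v^2 - 6.1381*v + 1.3489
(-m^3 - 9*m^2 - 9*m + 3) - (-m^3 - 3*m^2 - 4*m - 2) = -6*m^2 - 5*m + 5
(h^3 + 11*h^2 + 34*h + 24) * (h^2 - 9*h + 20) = h^5 + 2*h^4 - 45*h^3 - 62*h^2 + 464*h + 480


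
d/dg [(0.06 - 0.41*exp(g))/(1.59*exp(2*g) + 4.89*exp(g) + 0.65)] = (0.6519*exp(2*g) - 0.1908*exp(g) - 0.5599)*exp(g)/(2.5281*exp(4*g) + 15.5502*exp(3*g) + 25.9791*exp(2*g) + 6.357*exp(g) + 0.4225)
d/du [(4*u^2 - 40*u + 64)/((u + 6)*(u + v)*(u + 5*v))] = 4*(2*(u - 5)*(u + 6)*(u + v)*(u + 5*v) + (u + 6)*(u + v)*(-u^2 + 10*u - 16) + (u + 6)*(u + 5*v)*(-u^2 + 10*u - 16) + (u + v)*(u + 5*v)*(-u^2 + 10*u - 16))/((u + 6)^2*(u + v)^2*(u + 5*v)^2)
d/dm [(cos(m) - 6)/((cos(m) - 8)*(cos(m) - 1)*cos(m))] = (219*cos(m) - 27*cos(2*m) + cos(3*m) - 123)*sin(m)/(2*(cos(m) - 8)^2*(cos(m) - 1)^2*cos(m)^2)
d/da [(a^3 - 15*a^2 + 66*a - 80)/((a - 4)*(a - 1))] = (a^4 - 10*a^3 + 21*a^2 + 40*a - 136)/(a^4 - 10*a^3 + 33*a^2 - 40*a + 16)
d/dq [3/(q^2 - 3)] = -6*q/(q^2 - 3)^2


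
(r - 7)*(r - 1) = r^2 - 8*r + 7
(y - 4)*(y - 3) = y^2 - 7*y + 12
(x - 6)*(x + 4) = x^2 - 2*x - 24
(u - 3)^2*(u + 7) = u^3 + u^2 - 33*u + 63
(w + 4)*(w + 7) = w^2 + 11*w + 28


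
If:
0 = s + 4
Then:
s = -4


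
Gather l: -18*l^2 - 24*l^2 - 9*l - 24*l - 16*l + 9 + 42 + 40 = -42*l^2 - 49*l + 91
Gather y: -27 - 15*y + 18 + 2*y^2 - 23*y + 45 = 2*y^2 - 38*y + 36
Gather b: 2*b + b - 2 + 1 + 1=3*b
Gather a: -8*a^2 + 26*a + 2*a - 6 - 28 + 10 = -8*a^2 + 28*a - 24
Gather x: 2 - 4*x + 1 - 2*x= 3 - 6*x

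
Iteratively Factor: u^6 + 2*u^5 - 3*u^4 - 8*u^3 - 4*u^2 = (u)*(u^5 + 2*u^4 - 3*u^3 - 8*u^2 - 4*u) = u*(u - 2)*(u^4 + 4*u^3 + 5*u^2 + 2*u) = u*(u - 2)*(u + 1)*(u^3 + 3*u^2 + 2*u) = u*(u - 2)*(u + 1)*(u + 2)*(u^2 + u) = u*(u - 2)*(u + 1)^2*(u + 2)*(u)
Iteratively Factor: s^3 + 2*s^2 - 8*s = (s - 2)*(s^2 + 4*s) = (s - 2)*(s + 4)*(s)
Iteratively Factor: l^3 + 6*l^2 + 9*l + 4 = (l + 4)*(l^2 + 2*l + 1) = (l + 1)*(l + 4)*(l + 1)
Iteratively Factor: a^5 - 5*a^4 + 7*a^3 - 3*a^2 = (a - 1)*(a^4 - 4*a^3 + 3*a^2) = (a - 1)^2*(a^3 - 3*a^2) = a*(a - 1)^2*(a^2 - 3*a) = a*(a - 3)*(a - 1)^2*(a)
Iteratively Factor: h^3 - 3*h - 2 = (h + 1)*(h^2 - h - 2) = (h + 1)^2*(h - 2)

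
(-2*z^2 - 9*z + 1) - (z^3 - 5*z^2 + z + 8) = -z^3 + 3*z^2 - 10*z - 7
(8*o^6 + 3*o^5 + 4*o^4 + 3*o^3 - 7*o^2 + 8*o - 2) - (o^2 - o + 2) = 8*o^6 + 3*o^5 + 4*o^4 + 3*o^3 - 8*o^2 + 9*o - 4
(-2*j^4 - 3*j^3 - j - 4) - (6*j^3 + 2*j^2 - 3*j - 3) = -2*j^4 - 9*j^3 - 2*j^2 + 2*j - 1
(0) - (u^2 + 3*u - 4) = -u^2 - 3*u + 4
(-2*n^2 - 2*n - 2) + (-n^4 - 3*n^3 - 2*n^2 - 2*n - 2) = -n^4 - 3*n^3 - 4*n^2 - 4*n - 4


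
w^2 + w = w*(w + 1)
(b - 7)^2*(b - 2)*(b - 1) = b^4 - 17*b^3 + 93*b^2 - 175*b + 98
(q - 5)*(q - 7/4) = q^2 - 27*q/4 + 35/4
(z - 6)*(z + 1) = z^2 - 5*z - 6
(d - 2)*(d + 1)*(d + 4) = d^3 + 3*d^2 - 6*d - 8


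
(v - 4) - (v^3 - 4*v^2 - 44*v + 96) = -v^3 + 4*v^2 + 45*v - 100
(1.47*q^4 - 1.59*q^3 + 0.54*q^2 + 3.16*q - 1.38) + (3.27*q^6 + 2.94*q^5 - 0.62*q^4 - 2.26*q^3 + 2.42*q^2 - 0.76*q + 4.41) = 3.27*q^6 + 2.94*q^5 + 0.85*q^4 - 3.85*q^3 + 2.96*q^2 + 2.4*q + 3.03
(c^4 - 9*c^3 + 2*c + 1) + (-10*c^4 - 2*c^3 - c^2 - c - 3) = -9*c^4 - 11*c^3 - c^2 + c - 2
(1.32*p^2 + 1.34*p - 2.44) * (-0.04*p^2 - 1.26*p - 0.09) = -0.0528*p^4 - 1.7168*p^3 - 1.7096*p^2 + 2.9538*p + 0.2196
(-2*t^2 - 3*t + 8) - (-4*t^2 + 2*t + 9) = 2*t^2 - 5*t - 1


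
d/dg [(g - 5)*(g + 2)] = 2*g - 3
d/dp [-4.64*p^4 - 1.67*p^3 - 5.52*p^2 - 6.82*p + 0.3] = -18.56*p^3 - 5.01*p^2 - 11.04*p - 6.82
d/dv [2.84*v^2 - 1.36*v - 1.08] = 5.68*v - 1.36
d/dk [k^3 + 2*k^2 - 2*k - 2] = 3*k^2 + 4*k - 2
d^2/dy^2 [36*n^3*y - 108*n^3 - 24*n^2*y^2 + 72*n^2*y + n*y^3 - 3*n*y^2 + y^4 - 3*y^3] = -48*n^2 + 6*n*y - 6*n + 12*y^2 - 18*y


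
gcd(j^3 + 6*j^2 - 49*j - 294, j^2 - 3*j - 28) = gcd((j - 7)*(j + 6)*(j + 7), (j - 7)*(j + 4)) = j - 7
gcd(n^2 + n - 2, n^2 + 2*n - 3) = n - 1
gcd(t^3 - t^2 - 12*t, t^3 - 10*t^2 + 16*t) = t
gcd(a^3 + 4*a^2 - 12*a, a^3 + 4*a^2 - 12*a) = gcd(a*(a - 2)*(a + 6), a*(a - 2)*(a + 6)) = a^3 + 4*a^2 - 12*a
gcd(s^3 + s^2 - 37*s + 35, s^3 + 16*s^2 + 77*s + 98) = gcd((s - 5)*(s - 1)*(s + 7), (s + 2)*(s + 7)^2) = s + 7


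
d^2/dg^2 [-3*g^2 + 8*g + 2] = -6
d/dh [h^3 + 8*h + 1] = 3*h^2 + 8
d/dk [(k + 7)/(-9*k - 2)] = 61/(9*k + 2)^2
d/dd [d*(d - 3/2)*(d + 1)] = 3*d^2 - d - 3/2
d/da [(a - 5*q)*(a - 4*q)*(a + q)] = 3*a^2 - 16*a*q + 11*q^2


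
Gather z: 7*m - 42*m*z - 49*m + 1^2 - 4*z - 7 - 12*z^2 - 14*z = -42*m - 12*z^2 + z*(-42*m - 18) - 6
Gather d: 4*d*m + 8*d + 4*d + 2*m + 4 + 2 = d*(4*m + 12) + 2*m + 6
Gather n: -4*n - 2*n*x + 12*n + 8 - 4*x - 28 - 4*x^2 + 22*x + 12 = n*(8 - 2*x) - 4*x^2 + 18*x - 8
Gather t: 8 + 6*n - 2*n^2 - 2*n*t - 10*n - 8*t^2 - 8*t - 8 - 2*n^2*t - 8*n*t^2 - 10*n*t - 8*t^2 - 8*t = -2*n^2 - 4*n + t^2*(-8*n - 16) + t*(-2*n^2 - 12*n - 16)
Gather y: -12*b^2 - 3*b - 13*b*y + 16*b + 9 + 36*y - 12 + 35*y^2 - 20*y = -12*b^2 + 13*b + 35*y^2 + y*(16 - 13*b) - 3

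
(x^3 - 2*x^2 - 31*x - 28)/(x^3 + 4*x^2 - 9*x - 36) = (x^2 - 6*x - 7)/(x^2 - 9)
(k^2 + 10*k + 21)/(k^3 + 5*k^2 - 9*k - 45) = (k + 7)/(k^2 + 2*k - 15)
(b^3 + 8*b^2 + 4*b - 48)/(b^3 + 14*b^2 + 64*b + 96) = (b - 2)/(b + 4)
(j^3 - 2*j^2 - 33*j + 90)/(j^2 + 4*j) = (j^3 - 2*j^2 - 33*j + 90)/(j*(j + 4))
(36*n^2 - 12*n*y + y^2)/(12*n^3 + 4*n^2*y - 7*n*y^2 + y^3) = (-6*n + y)/(-2*n^2 - n*y + y^2)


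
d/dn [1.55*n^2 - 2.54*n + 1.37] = 3.1*n - 2.54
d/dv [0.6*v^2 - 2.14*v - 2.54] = 1.2*v - 2.14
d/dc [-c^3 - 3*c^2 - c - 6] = -3*c^2 - 6*c - 1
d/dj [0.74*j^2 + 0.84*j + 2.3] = 1.48*j + 0.84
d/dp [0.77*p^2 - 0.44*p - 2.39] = 1.54*p - 0.44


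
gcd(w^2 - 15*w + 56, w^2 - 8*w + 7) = w - 7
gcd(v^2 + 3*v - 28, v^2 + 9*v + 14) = v + 7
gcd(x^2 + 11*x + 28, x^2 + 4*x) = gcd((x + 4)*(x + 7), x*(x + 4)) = x + 4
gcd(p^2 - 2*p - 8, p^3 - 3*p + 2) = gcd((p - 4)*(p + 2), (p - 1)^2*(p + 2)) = p + 2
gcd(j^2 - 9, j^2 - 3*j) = j - 3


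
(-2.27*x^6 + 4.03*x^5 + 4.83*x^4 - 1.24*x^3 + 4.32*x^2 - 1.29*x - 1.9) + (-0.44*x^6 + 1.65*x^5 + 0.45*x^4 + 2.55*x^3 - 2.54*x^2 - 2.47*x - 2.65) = -2.71*x^6 + 5.68*x^5 + 5.28*x^4 + 1.31*x^3 + 1.78*x^2 - 3.76*x - 4.55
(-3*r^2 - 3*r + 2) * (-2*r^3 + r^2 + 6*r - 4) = 6*r^5 + 3*r^4 - 25*r^3 - 4*r^2 + 24*r - 8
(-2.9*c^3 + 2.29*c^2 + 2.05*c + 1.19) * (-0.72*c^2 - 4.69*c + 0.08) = 2.088*c^5 + 11.9522*c^4 - 12.4481*c^3 - 10.2881*c^2 - 5.4171*c + 0.0952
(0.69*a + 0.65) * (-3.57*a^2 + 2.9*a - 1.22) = -2.4633*a^3 - 0.3195*a^2 + 1.0432*a - 0.793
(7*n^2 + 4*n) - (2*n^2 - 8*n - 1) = 5*n^2 + 12*n + 1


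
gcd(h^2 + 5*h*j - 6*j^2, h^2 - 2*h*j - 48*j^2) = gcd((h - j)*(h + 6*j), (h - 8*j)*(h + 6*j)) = h + 6*j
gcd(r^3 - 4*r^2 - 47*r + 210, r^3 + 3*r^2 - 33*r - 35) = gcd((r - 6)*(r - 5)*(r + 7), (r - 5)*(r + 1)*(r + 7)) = r^2 + 2*r - 35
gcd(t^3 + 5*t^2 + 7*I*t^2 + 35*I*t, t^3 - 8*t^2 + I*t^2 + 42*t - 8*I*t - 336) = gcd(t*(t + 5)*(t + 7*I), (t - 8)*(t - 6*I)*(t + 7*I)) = t + 7*I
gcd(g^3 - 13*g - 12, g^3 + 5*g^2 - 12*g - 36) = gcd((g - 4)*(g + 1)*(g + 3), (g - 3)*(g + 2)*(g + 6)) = 1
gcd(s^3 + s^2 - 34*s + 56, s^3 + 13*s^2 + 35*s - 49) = s + 7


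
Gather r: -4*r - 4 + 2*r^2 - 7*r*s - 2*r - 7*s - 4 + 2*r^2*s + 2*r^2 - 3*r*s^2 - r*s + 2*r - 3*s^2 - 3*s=r^2*(2*s + 4) + r*(-3*s^2 - 8*s - 4) - 3*s^2 - 10*s - 8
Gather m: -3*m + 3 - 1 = 2 - 3*m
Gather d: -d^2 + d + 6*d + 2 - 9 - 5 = -d^2 + 7*d - 12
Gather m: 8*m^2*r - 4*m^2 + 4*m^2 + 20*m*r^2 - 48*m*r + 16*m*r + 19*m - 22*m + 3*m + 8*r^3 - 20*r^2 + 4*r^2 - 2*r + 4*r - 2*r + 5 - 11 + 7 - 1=8*m^2*r + m*(20*r^2 - 32*r) + 8*r^3 - 16*r^2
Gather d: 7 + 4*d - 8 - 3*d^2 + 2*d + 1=-3*d^2 + 6*d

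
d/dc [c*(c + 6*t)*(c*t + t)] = t*(3*c^2 + 12*c*t + 2*c + 6*t)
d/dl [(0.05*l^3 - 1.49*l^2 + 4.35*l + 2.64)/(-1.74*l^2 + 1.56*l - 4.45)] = (-0.087*l^4 + 0.156*l^3 + 4.5771*l^2 + 22.4482*l - 23.4759)/(3.0276*l^4 - 5.4288*l^3 + 17.9196*l^2 - 13.884*l + 19.8025)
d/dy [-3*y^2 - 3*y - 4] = -6*y - 3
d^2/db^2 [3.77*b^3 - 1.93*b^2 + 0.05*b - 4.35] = 22.62*b - 3.86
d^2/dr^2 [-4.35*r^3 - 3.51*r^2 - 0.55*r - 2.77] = -26.1*r - 7.02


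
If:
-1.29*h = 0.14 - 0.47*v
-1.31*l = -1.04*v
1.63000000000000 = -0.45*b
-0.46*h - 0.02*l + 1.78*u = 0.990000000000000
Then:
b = -3.62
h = 0.364341085271318*v - 0.108527131782946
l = 0.793893129770992*v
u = 0.103075708887767*v + 0.528133437853845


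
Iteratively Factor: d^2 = (d)*(d)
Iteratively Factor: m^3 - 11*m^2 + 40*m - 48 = (m - 4)*(m^2 - 7*m + 12) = (m - 4)*(m - 3)*(m - 4)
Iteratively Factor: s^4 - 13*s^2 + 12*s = (s - 1)*(s^3 + s^2 - 12*s) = (s - 3)*(s - 1)*(s^2 + 4*s) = s*(s - 3)*(s - 1)*(s + 4)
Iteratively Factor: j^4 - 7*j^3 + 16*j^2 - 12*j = (j - 2)*(j^3 - 5*j^2 + 6*j) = (j - 3)*(j - 2)*(j^2 - 2*j) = j*(j - 3)*(j - 2)*(j - 2)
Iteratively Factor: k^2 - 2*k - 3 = (k + 1)*(k - 3)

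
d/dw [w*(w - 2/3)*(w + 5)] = 3*w^2 + 26*w/3 - 10/3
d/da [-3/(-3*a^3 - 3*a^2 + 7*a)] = 3*(-9*a^2 - 6*a + 7)/(a^2*(3*a^2 + 3*a - 7)^2)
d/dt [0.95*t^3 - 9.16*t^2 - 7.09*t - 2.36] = 2.85*t^2 - 18.32*t - 7.09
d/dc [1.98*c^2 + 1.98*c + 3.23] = 3.96*c + 1.98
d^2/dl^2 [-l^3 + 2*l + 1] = -6*l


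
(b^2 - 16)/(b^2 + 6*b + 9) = (b^2 - 16)/(b^2 + 6*b + 9)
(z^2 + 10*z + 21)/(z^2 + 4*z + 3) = (z + 7)/(z + 1)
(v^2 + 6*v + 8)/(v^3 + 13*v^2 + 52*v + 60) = (v + 4)/(v^2 + 11*v + 30)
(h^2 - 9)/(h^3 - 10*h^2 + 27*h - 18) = (h + 3)/(h^2 - 7*h + 6)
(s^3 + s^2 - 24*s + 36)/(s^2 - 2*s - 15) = (-s^3 - s^2 + 24*s - 36)/(-s^2 + 2*s + 15)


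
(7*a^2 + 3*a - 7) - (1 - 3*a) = 7*a^2 + 6*a - 8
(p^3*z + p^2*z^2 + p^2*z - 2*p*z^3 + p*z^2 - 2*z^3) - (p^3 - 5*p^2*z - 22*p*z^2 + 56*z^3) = p^3*z - p^3 + p^2*z^2 + 6*p^2*z - 2*p*z^3 + 23*p*z^2 - 58*z^3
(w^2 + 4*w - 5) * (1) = w^2 + 4*w - 5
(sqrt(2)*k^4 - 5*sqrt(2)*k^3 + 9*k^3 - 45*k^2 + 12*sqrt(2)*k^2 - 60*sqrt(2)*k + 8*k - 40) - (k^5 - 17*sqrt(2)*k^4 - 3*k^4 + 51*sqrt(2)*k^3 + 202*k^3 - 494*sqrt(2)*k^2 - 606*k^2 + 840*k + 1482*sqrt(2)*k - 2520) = -k^5 + 3*k^4 + 18*sqrt(2)*k^4 - 193*k^3 - 56*sqrt(2)*k^3 + 561*k^2 + 506*sqrt(2)*k^2 - 1542*sqrt(2)*k - 832*k + 2480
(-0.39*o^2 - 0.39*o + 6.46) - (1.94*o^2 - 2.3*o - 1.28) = -2.33*o^2 + 1.91*o + 7.74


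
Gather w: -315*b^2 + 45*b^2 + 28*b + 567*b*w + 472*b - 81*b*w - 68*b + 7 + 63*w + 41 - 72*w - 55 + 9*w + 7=-270*b^2 + 486*b*w + 432*b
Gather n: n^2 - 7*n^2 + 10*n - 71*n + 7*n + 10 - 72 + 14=-6*n^2 - 54*n - 48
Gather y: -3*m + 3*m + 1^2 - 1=0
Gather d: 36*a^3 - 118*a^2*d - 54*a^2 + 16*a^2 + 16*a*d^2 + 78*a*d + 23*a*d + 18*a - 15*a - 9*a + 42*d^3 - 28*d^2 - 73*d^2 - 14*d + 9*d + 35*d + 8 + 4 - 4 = 36*a^3 - 38*a^2 - 6*a + 42*d^3 + d^2*(16*a - 101) + d*(-118*a^2 + 101*a + 30) + 8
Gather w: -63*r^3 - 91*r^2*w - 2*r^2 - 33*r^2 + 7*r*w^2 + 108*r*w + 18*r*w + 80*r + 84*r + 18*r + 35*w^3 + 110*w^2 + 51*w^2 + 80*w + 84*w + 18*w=-63*r^3 - 35*r^2 + 182*r + 35*w^3 + w^2*(7*r + 161) + w*(-91*r^2 + 126*r + 182)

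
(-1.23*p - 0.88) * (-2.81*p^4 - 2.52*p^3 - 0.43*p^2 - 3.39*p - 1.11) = 3.4563*p^5 + 5.5724*p^4 + 2.7465*p^3 + 4.5481*p^2 + 4.3485*p + 0.9768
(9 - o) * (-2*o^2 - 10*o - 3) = 2*o^3 - 8*o^2 - 87*o - 27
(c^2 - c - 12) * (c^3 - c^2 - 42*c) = c^5 - 2*c^4 - 53*c^3 + 54*c^2 + 504*c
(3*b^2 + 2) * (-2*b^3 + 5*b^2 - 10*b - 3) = -6*b^5 + 15*b^4 - 34*b^3 + b^2 - 20*b - 6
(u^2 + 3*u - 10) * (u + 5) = u^3 + 8*u^2 + 5*u - 50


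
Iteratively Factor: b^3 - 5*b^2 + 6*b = (b)*(b^2 - 5*b + 6) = b*(b - 3)*(b - 2)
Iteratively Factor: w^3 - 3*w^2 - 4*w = (w + 1)*(w^2 - 4*w) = w*(w + 1)*(w - 4)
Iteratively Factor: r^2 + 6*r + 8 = (r + 2)*(r + 4)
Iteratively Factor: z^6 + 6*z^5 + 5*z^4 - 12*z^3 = (z + 4)*(z^5 + 2*z^4 - 3*z^3) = (z - 1)*(z + 4)*(z^4 + 3*z^3) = z*(z - 1)*(z + 4)*(z^3 + 3*z^2) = z^2*(z - 1)*(z + 4)*(z^2 + 3*z) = z^3*(z - 1)*(z + 4)*(z + 3)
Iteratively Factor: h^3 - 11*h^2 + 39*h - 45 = (h - 5)*(h^2 - 6*h + 9) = (h - 5)*(h - 3)*(h - 3)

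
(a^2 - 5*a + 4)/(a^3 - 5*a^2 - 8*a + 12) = (a - 4)/(a^2 - 4*a - 12)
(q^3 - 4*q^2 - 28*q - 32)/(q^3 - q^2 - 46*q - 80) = (q + 2)/(q + 5)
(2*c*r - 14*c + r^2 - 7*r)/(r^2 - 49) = (2*c + r)/(r + 7)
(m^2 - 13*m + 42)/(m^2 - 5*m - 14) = (m - 6)/(m + 2)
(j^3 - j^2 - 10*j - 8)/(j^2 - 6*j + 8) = (j^2 + 3*j + 2)/(j - 2)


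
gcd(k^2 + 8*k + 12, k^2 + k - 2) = k + 2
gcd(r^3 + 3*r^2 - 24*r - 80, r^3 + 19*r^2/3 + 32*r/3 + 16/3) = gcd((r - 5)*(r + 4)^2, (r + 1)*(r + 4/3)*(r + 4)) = r + 4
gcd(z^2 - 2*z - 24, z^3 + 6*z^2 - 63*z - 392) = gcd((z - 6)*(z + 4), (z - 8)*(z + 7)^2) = 1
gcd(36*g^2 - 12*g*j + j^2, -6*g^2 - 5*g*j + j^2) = 6*g - j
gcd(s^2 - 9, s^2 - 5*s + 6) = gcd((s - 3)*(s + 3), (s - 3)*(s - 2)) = s - 3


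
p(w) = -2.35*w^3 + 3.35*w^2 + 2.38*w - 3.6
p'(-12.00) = -1093.22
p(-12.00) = 4511.04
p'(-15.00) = -1684.37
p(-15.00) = 8645.70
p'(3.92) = -79.69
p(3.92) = -84.35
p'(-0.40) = -1.43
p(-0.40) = -3.87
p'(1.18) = 0.47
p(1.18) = 0.01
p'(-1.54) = -24.66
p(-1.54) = 9.26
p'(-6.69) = -357.97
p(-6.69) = 834.04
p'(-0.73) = -6.27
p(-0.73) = -2.64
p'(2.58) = -27.26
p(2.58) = -15.52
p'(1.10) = 1.22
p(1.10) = -0.06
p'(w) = -7.05*w^2 + 6.7*w + 2.38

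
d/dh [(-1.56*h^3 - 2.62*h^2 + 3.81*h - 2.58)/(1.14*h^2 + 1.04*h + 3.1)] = (-1.7784*h^4 - 3.2448*h^3 - 21.5762*h^2 - 10.3616*h + 14.4942)/(1.2996*h^4 + 2.3712*h^3 + 8.1496*h^2 + 6.448*h + 9.61)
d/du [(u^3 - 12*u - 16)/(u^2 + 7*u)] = (u^4 + 14*u^3 + 12*u^2 + 32*u + 112)/(u^2*(u^2 + 14*u + 49))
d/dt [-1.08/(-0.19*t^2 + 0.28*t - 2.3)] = (0.3024 - 0.4104*t)/(0.19*t^2 - 0.28*t + 2.3)^2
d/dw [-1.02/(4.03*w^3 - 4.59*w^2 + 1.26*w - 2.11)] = (12.3318*w^2 - 9.3636*w + 1.2852)/(4.03*w^3 - 4.59*w^2 + 1.26*w - 2.11)^2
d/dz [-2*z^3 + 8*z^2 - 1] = 2*z*(8 - 3*z)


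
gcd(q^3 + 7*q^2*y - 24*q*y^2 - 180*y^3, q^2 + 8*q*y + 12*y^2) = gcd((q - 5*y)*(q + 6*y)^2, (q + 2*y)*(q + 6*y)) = q + 6*y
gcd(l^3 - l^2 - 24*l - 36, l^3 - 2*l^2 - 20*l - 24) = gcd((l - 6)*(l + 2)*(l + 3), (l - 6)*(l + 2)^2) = l^2 - 4*l - 12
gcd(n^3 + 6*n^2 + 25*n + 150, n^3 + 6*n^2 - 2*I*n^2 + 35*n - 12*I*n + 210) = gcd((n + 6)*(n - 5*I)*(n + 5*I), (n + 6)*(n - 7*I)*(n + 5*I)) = n^2 + n*(6 + 5*I) + 30*I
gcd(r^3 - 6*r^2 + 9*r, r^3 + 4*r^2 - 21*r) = r^2 - 3*r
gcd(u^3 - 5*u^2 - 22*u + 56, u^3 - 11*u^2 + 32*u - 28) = u^2 - 9*u + 14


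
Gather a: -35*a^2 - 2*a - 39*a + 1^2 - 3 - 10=-35*a^2 - 41*a - 12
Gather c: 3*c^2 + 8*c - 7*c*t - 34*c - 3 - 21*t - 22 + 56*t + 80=3*c^2 + c*(-7*t - 26) + 35*t + 55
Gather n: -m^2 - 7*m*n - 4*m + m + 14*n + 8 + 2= -m^2 - 3*m + n*(14 - 7*m) + 10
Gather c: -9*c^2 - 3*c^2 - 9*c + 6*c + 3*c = -12*c^2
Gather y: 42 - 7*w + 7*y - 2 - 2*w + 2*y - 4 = -9*w + 9*y + 36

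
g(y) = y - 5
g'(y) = 1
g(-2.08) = -7.08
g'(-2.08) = 1.00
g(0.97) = -4.03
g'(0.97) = 1.00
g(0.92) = -4.08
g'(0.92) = 1.00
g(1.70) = -3.30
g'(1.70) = 1.00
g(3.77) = -1.23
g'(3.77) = 1.00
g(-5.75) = -10.75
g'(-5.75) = 1.00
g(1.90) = -3.10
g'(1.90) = 1.00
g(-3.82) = -8.82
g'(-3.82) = 1.00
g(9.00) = 4.00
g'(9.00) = 1.00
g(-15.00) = -20.00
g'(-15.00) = 1.00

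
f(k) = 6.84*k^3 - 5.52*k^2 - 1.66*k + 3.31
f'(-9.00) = 1759.82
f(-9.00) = -5415.23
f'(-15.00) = 4780.94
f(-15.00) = -24298.79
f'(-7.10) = 1111.14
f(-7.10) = -2711.28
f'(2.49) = 98.08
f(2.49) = 70.55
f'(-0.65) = 14.19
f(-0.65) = 0.18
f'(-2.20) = 121.94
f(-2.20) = -92.59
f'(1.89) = 50.77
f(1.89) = 26.63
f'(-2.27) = 129.14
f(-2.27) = -101.37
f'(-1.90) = 93.39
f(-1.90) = -60.38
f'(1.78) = 43.70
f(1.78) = 21.44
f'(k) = 20.52*k^2 - 11.04*k - 1.66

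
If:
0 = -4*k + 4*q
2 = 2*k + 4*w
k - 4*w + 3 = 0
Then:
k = -1/3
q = -1/3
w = 2/3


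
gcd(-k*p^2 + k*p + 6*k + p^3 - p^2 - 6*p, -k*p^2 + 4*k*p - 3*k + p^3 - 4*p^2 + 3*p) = -k*p + 3*k + p^2 - 3*p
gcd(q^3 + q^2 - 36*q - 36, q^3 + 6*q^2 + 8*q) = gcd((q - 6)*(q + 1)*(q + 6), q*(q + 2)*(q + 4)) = 1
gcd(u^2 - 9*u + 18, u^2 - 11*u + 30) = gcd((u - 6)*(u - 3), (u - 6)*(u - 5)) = u - 6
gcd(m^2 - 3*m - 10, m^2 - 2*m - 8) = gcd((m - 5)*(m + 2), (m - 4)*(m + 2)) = m + 2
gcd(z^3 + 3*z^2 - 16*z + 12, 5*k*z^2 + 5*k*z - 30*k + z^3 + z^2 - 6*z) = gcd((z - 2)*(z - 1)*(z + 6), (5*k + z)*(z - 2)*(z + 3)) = z - 2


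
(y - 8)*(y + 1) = y^2 - 7*y - 8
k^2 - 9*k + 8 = (k - 8)*(k - 1)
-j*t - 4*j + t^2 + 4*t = (-j + t)*(t + 4)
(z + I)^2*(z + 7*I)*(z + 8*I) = z^4 + 17*I*z^3 - 87*z^2 - 127*I*z + 56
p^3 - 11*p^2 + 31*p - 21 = (p - 7)*(p - 3)*(p - 1)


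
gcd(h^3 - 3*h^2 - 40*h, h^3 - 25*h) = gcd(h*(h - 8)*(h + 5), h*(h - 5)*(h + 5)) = h^2 + 5*h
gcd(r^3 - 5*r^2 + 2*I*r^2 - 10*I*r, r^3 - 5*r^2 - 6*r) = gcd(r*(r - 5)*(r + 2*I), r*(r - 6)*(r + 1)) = r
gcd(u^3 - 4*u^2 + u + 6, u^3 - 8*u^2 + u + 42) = u - 3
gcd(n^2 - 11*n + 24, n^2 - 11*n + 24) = n^2 - 11*n + 24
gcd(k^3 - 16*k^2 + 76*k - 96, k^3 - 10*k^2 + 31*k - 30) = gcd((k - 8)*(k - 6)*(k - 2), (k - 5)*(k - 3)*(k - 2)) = k - 2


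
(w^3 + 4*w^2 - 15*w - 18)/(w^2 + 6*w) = w - 2 - 3/w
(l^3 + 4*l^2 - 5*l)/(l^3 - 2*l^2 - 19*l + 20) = l*(l + 5)/(l^2 - l - 20)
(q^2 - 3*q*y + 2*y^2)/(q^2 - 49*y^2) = (q^2 - 3*q*y + 2*y^2)/(q^2 - 49*y^2)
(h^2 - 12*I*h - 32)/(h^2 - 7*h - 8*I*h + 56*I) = (h - 4*I)/(h - 7)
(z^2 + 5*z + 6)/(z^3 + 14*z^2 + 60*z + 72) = (z + 3)/(z^2 + 12*z + 36)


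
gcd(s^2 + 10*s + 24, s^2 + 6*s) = s + 6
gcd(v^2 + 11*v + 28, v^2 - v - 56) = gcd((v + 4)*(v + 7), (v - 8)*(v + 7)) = v + 7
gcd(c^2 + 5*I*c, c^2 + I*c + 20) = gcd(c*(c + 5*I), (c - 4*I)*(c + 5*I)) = c + 5*I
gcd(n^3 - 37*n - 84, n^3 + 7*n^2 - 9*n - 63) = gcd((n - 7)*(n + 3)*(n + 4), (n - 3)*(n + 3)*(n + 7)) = n + 3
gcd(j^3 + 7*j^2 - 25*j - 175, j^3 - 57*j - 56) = j + 7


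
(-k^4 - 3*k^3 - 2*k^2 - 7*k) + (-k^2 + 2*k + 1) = -k^4 - 3*k^3 - 3*k^2 - 5*k + 1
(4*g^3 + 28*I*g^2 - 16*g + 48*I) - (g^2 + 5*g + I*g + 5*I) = 4*g^3 - g^2 + 28*I*g^2 - 21*g - I*g + 43*I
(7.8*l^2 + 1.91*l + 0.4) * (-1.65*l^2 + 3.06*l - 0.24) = -12.87*l^4 + 20.7165*l^3 + 3.3126*l^2 + 0.7656*l - 0.096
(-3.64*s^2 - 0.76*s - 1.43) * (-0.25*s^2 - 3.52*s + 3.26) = 0.91*s^4 + 13.0028*s^3 - 8.8337*s^2 + 2.556*s - 4.6618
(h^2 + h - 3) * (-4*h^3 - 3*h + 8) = -4*h^5 - 4*h^4 + 9*h^3 + 5*h^2 + 17*h - 24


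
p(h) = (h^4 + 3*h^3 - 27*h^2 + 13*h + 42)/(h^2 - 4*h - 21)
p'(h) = (4 - 2*h)*(h^4 + 3*h^3 - 27*h^2 + 13*h + 42)/(h^2 - 4*h - 21)^2 + (4*h^3 + 9*h^2 - 54*h + 13)/(h^2 - 4*h - 21) = (2*h^5 - 9*h^4 - 108*h^3 - 94*h^2 + 1050*h - 105)/(h^4 - 8*h^3 - 26*h^2 + 168*h + 441)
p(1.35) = -0.86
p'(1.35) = 1.41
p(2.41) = 0.31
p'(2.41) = 0.37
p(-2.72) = 73.03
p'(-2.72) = -306.93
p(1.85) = -0.17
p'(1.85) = 1.23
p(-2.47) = 32.44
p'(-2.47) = -85.88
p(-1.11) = 0.54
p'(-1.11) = -5.34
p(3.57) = -1.92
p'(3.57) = -5.46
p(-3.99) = -34.63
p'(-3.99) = -27.32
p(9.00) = 280.00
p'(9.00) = -31.17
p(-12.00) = 67.54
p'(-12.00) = -17.92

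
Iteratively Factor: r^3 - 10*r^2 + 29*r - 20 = (r - 4)*(r^2 - 6*r + 5) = (r - 4)*(r - 1)*(r - 5)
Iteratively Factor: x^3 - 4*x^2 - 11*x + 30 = (x - 5)*(x^2 + x - 6) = (x - 5)*(x - 2)*(x + 3)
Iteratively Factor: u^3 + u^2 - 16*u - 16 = (u + 1)*(u^2 - 16) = (u - 4)*(u + 1)*(u + 4)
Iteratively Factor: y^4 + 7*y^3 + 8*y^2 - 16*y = (y - 1)*(y^3 + 8*y^2 + 16*y) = (y - 1)*(y + 4)*(y^2 + 4*y) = (y - 1)*(y + 4)^2*(y)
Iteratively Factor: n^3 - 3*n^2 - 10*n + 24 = (n + 3)*(n^2 - 6*n + 8) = (n - 4)*(n + 3)*(n - 2)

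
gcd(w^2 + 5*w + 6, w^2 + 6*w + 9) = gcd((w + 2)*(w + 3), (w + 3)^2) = w + 3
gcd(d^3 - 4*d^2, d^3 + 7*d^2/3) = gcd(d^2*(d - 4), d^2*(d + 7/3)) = d^2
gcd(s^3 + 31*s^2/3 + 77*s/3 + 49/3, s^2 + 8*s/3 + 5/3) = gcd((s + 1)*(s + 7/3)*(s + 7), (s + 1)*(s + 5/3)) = s + 1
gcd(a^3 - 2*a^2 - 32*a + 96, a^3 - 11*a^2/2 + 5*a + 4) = a - 4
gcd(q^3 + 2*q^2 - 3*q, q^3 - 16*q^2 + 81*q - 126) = 1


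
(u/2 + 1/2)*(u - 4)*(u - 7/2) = u^3/2 - 13*u^2/4 + 13*u/4 + 7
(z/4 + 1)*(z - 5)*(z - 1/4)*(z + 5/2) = z^4/4 + 5*z^3/16 - 183*z^2/32 - 355*z/32 + 25/8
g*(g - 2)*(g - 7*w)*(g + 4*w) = g^4 - 3*g^3*w - 2*g^3 - 28*g^2*w^2 + 6*g^2*w + 56*g*w^2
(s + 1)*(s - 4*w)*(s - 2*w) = s^3 - 6*s^2*w + s^2 + 8*s*w^2 - 6*s*w + 8*w^2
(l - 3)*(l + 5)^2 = l^3 + 7*l^2 - 5*l - 75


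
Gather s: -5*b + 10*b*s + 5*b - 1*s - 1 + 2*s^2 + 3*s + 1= 2*s^2 + s*(10*b + 2)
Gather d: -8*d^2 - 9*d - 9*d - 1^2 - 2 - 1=-8*d^2 - 18*d - 4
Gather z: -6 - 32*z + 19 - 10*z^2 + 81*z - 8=-10*z^2 + 49*z + 5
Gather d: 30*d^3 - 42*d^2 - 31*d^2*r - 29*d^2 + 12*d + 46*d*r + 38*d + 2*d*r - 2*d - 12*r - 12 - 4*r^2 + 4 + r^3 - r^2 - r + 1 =30*d^3 + d^2*(-31*r - 71) + d*(48*r + 48) + r^3 - 5*r^2 - 13*r - 7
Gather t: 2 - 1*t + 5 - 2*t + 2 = 9 - 3*t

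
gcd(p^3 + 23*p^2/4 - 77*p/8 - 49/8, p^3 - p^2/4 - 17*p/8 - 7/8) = p^2 - 5*p/4 - 7/8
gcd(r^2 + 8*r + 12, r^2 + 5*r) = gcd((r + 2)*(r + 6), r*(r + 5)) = 1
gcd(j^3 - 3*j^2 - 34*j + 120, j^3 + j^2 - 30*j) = j^2 + j - 30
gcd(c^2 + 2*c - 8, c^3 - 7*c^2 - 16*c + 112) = c + 4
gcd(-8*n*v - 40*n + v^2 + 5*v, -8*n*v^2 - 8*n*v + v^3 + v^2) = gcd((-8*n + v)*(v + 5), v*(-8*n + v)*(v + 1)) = -8*n + v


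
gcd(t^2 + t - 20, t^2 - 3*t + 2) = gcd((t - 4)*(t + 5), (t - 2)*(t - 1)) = 1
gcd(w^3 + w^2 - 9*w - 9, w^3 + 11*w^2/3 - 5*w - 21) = w + 3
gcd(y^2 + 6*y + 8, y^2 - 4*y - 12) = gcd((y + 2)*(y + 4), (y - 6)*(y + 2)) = y + 2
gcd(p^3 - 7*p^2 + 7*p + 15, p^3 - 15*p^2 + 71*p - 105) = p^2 - 8*p + 15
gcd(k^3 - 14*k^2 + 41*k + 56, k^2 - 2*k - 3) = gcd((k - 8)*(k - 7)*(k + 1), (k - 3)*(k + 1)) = k + 1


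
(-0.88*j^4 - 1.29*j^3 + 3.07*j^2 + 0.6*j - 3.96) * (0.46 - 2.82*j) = 2.4816*j^5 + 3.233*j^4 - 9.2508*j^3 - 0.2798*j^2 + 11.4432*j - 1.8216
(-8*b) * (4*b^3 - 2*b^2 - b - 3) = -32*b^4 + 16*b^3 + 8*b^2 + 24*b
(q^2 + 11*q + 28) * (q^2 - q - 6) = q^4 + 10*q^3 + 11*q^2 - 94*q - 168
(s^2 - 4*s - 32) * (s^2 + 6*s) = s^4 + 2*s^3 - 56*s^2 - 192*s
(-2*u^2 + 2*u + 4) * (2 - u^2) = 2*u^4 - 2*u^3 - 8*u^2 + 4*u + 8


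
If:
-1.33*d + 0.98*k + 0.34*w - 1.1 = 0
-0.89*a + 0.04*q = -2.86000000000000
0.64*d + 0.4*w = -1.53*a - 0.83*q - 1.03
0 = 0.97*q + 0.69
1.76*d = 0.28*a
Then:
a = 3.18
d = 0.51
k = 6.69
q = -0.71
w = -14.08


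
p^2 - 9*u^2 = (p - 3*u)*(p + 3*u)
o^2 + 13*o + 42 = (o + 6)*(o + 7)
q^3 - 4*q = q*(q - 2)*(q + 2)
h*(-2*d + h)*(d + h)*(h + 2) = -2*d^2*h^2 - 4*d^2*h - d*h^3 - 2*d*h^2 + h^4 + 2*h^3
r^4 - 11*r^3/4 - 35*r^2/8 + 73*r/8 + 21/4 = (r - 3)*(r - 2)*(r + 1/2)*(r + 7/4)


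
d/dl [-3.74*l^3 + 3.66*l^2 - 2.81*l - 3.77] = -11.22*l^2 + 7.32*l - 2.81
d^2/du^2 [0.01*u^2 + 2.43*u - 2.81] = 0.0200000000000000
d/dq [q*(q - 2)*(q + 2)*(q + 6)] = 4*q^3 + 18*q^2 - 8*q - 24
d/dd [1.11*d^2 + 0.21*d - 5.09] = 2.22*d + 0.21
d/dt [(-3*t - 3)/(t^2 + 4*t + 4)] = 3*t/(t^3 + 6*t^2 + 12*t + 8)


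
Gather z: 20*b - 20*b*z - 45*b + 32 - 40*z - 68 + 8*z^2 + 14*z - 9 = -25*b + 8*z^2 + z*(-20*b - 26) - 45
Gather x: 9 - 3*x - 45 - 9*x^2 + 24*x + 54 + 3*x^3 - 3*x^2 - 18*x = 3*x^3 - 12*x^2 + 3*x + 18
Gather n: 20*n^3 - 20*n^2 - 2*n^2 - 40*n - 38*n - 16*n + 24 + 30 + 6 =20*n^3 - 22*n^2 - 94*n + 60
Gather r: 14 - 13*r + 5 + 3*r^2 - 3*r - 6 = 3*r^2 - 16*r + 13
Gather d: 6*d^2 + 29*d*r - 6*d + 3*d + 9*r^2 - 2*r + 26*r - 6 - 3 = 6*d^2 + d*(29*r - 3) + 9*r^2 + 24*r - 9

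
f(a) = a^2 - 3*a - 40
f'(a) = 2*a - 3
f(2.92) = -40.23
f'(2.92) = 2.84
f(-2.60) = -25.44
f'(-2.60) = -8.20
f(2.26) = -41.67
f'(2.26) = 1.52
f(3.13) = -39.59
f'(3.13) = 3.26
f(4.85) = -31.03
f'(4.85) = 6.70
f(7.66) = -4.30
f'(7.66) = 12.32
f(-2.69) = -24.69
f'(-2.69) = -8.38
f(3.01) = -39.97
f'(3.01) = 3.02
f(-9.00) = 68.00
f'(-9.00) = -21.00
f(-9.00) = 68.00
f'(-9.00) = -21.00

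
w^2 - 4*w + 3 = (w - 3)*(w - 1)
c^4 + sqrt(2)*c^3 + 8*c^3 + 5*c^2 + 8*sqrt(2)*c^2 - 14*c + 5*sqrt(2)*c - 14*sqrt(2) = (c - 1)*(c + 2)*(c + 7)*(c + sqrt(2))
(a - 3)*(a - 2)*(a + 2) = a^3 - 3*a^2 - 4*a + 12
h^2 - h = h*(h - 1)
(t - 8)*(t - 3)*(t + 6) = t^3 - 5*t^2 - 42*t + 144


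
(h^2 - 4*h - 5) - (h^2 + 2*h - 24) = 19 - 6*h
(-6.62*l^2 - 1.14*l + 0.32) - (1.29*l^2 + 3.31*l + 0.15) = -7.91*l^2 - 4.45*l + 0.17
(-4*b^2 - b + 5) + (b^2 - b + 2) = -3*b^2 - 2*b + 7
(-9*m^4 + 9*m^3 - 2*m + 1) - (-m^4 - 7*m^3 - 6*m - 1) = -8*m^4 + 16*m^3 + 4*m + 2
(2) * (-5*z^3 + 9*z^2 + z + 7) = -10*z^3 + 18*z^2 + 2*z + 14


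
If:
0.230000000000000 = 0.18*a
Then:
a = 1.28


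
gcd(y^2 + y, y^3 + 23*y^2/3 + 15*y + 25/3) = y + 1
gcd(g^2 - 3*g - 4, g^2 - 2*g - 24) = 1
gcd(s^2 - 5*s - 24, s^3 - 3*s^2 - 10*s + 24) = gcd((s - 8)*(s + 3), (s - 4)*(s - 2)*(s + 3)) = s + 3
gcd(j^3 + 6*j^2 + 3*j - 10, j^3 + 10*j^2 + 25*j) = j + 5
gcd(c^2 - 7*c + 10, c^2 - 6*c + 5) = c - 5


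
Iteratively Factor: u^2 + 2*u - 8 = (u - 2)*(u + 4)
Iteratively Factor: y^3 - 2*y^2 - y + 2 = (y - 2)*(y^2 - 1) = (y - 2)*(y + 1)*(y - 1)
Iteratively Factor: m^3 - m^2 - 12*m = (m + 3)*(m^2 - 4*m) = m*(m + 3)*(m - 4)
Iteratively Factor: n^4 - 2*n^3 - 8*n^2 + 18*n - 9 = (n - 3)*(n^3 + n^2 - 5*n + 3) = (n - 3)*(n - 1)*(n^2 + 2*n - 3) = (n - 3)*(n - 1)^2*(n + 3)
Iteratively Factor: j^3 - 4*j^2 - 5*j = (j + 1)*(j^2 - 5*j) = j*(j + 1)*(j - 5)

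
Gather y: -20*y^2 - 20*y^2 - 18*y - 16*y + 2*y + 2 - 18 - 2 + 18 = -40*y^2 - 32*y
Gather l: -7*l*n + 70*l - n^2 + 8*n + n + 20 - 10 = l*(70 - 7*n) - n^2 + 9*n + 10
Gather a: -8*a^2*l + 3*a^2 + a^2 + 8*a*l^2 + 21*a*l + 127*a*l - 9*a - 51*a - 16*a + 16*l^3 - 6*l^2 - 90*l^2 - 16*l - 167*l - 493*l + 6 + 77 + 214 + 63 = a^2*(4 - 8*l) + a*(8*l^2 + 148*l - 76) + 16*l^3 - 96*l^2 - 676*l + 360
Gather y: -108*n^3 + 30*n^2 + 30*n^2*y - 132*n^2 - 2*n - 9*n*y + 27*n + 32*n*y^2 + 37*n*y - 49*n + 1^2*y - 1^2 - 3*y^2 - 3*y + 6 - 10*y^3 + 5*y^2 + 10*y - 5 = -108*n^3 - 102*n^2 - 24*n - 10*y^3 + y^2*(32*n + 2) + y*(30*n^2 + 28*n + 8)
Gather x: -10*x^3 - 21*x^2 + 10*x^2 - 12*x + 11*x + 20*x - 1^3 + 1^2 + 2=-10*x^3 - 11*x^2 + 19*x + 2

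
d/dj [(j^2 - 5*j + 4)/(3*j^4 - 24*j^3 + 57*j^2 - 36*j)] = (3 - 2*j)/(3*j^2*(j^2 - 6*j + 9))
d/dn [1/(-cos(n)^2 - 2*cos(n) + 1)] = -2*(cos(n) + 1)*sin(n)/(sin(n)^2 - 2*cos(n))^2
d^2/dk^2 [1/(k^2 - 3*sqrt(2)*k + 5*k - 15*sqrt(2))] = 2*(-k^2 - 5*k + 3*sqrt(2)*k + (2*k - 3*sqrt(2) + 5)^2 + 15*sqrt(2))/(k^2 - 3*sqrt(2)*k + 5*k - 15*sqrt(2))^3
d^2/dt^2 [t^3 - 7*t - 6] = 6*t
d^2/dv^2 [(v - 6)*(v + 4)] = 2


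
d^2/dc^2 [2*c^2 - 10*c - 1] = 4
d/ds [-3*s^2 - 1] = -6*s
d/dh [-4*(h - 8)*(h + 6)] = 8 - 8*h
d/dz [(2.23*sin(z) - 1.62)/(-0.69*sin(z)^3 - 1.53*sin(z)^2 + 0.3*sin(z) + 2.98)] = (3.0774*sin(z)^3 + 0.0585*sin(z)^2 - 4.9572*sin(z) + 7.1314)*cos(z)/(0.4761*sin(z)^6 + 2.1114*sin(z)^5 + 1.9269*sin(z)^4 - 5.0304*sin(z)^3 - 9.0288*sin(z)^2 + 1.788*sin(z) + 8.8804)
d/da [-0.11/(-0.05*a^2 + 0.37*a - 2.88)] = (0.0407 - 0.011*a)/(0.05*a^2 - 0.37*a + 2.88)^2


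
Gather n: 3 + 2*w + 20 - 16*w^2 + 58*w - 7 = -16*w^2 + 60*w + 16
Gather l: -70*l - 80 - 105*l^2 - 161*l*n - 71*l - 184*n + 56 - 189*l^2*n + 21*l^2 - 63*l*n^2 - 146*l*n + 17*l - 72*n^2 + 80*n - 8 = l^2*(-189*n - 84) + l*(-63*n^2 - 307*n - 124) - 72*n^2 - 104*n - 32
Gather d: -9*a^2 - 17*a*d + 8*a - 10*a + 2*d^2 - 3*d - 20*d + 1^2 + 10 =-9*a^2 - 2*a + 2*d^2 + d*(-17*a - 23) + 11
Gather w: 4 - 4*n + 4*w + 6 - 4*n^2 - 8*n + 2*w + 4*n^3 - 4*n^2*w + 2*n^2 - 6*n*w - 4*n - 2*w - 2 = 4*n^3 - 2*n^2 - 16*n + w*(-4*n^2 - 6*n + 4) + 8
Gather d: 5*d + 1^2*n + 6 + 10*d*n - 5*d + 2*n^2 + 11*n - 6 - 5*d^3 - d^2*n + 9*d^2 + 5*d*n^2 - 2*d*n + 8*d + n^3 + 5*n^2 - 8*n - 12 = -5*d^3 + d^2*(9 - n) + d*(5*n^2 + 8*n + 8) + n^3 + 7*n^2 + 4*n - 12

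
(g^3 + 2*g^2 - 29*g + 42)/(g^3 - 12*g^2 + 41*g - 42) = (g + 7)/(g - 7)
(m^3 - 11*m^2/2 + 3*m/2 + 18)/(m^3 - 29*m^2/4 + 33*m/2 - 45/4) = 2*(2*m^2 - 5*m - 12)/(4*m^2 - 17*m + 15)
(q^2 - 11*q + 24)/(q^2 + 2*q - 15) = (q - 8)/(q + 5)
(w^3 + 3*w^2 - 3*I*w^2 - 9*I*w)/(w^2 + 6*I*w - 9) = w*(w^2 + 3*w*(1 - I) - 9*I)/(w^2 + 6*I*w - 9)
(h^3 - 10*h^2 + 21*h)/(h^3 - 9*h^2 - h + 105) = h*(h - 3)/(h^2 - 2*h - 15)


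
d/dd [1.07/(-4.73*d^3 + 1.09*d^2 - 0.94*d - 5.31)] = (15.1833*d^2 - 2.3326*d + 1.0058)/(4.73*d^3 - 1.09*d^2 + 0.94*d + 5.31)^2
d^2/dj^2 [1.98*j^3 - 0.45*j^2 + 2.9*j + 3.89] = 11.88*j - 0.9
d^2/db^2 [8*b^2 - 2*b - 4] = 16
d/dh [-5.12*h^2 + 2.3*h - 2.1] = 2.3 - 10.24*h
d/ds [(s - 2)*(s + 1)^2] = 3*s^2 - 3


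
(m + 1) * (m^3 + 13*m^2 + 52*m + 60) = m^4 + 14*m^3 + 65*m^2 + 112*m + 60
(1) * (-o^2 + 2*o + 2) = -o^2 + 2*o + 2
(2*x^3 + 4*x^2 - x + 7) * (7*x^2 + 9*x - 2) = 14*x^5 + 46*x^4 + 25*x^3 + 32*x^2 + 65*x - 14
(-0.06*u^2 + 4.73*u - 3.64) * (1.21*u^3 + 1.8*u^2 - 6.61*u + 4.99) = -0.0726*u^5 + 5.6153*u^4 + 4.5062*u^3 - 38.1167*u^2 + 47.6631*u - 18.1636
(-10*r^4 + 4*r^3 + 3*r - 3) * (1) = -10*r^4 + 4*r^3 + 3*r - 3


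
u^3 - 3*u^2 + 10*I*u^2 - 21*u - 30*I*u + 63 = (u - 3)*(u + 3*I)*(u + 7*I)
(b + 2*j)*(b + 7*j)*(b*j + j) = b^3*j + 9*b^2*j^2 + b^2*j + 14*b*j^3 + 9*b*j^2 + 14*j^3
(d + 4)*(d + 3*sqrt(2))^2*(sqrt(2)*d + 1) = sqrt(2)*d^4 + 4*sqrt(2)*d^3 + 13*d^3 + 24*sqrt(2)*d^2 + 52*d^2 + 18*d + 96*sqrt(2)*d + 72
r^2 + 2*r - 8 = (r - 2)*(r + 4)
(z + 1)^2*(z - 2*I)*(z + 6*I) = z^4 + 2*z^3 + 4*I*z^3 + 13*z^2 + 8*I*z^2 + 24*z + 4*I*z + 12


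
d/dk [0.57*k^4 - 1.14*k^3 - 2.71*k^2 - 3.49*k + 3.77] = 2.28*k^3 - 3.42*k^2 - 5.42*k - 3.49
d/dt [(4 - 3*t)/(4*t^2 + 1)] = (12*t^2 - 32*t - 3)/(16*t^4 + 8*t^2 + 1)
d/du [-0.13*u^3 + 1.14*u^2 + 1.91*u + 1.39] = -0.39*u^2 + 2.28*u + 1.91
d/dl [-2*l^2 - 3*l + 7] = -4*l - 3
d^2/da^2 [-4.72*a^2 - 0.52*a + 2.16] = -9.44000000000000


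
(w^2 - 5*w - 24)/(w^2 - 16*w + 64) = (w + 3)/(w - 8)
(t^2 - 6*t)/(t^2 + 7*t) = (t - 6)/(t + 7)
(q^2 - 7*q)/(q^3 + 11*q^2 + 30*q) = (q - 7)/(q^2 + 11*q + 30)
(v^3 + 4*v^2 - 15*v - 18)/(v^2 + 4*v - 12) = (v^2 - 2*v - 3)/(v - 2)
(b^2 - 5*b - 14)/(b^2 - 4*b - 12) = (b - 7)/(b - 6)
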